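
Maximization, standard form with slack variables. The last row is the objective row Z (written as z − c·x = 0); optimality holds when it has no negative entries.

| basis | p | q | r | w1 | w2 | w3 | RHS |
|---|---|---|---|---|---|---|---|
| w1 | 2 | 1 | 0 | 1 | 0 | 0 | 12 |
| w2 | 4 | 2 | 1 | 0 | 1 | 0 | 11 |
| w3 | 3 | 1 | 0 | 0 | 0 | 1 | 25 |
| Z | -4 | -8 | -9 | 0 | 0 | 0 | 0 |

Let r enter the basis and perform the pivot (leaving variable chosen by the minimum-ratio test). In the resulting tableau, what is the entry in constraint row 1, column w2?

0

Ratio test on column r — row 1: entry 0 ≤ 0; row 2: 11/1 = 11; row 3: entry 0 ≤ 0. Minimum is 11 at row 2 (w2 leaves); pivot element 1.
Divide row 2 by 1; eliminate column r from the other rows.
Row 1 update in column w2: 0 − 0·1 = 0.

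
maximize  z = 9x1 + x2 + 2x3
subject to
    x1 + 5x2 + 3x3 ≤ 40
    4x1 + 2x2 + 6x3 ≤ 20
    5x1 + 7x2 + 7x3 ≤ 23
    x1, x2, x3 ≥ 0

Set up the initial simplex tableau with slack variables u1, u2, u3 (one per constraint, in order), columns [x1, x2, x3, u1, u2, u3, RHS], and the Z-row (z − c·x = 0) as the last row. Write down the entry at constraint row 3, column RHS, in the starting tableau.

23

The RHS of constraint 3 is b_3 = 23.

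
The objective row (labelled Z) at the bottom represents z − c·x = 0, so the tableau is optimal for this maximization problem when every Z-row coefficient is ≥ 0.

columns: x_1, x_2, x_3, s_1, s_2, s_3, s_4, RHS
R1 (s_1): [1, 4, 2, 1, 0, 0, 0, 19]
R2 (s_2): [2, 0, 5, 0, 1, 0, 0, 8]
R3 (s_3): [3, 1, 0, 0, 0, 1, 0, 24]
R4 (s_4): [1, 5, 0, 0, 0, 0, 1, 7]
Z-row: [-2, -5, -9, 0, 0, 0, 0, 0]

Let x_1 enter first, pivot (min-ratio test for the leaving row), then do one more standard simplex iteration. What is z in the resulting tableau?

11

Ratio test on column x_1 — row 1: 19/1 = 19; row 2: 8/2 = 4; row 3: 24/3 = 8; row 4: 7/1 = 7. Minimum is 4 at row 2 (s_2 leaves); pivot element 2.
Pivot on row 2; the Z-row RHS becomes 0 − (-2)·4 = 8.
Next entering variable (most negative Z-row entry -5): x_2.
Ratio test on column x_2 — row 1: 15/4 = 15/4; row 2: entry 0 ≤ 0; row 3: 12/1 = 12; row 4: 3/5 = 3/5. Minimum is 3/5 at row 4 (s_4 leaves); pivot element 5.
After the second pivot the Z-row RHS is 8 − (-5)·(3/5) = 11.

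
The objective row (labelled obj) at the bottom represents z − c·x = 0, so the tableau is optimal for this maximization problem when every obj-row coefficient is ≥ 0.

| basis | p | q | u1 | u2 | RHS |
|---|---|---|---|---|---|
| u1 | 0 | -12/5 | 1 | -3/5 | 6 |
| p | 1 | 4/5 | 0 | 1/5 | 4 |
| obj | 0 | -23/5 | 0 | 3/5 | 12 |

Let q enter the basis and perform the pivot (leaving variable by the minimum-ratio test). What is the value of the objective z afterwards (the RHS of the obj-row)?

Ratio test on column q — row 1: entry -12/5 ≤ 0; row 2: 4/(4/5) = 5. Minimum is 5 at row 2 (p leaves); pivot element 4/5.
Pivot on row 2; the obj-row RHS becomes 12 − (-23/5)·5 = 35.

35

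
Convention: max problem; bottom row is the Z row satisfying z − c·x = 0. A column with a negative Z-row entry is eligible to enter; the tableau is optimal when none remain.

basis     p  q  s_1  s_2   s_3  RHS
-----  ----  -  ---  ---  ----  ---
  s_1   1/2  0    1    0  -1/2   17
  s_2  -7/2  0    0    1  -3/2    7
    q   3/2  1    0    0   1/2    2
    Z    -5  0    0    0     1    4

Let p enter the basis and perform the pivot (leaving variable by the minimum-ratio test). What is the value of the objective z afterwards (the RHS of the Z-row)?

Ratio test on column p — row 1: 17/(1/2) = 34; row 2: entry -7/2 ≤ 0; row 3: 2/(3/2) = 4/3. Minimum is 4/3 at row 3 (q leaves); pivot element 3/2.
Pivot on row 3; the Z-row RHS becomes 4 − (-5)·(4/3) = 32/3.

32/3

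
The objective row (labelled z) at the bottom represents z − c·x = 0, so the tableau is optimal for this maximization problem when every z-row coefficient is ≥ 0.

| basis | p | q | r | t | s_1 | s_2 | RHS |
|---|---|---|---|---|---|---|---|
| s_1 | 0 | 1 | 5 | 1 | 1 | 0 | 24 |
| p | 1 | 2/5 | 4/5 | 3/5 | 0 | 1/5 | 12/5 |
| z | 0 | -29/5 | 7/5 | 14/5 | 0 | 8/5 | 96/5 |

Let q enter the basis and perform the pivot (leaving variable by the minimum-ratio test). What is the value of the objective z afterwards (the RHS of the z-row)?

Ratio test on column q — row 1: 24/1 = 24; row 2: (12/5)/(2/5) = 6. Minimum is 6 at row 2 (p leaves); pivot element 2/5.
Pivot on row 2; the z-row RHS becomes 96/5 − (-29/5)·6 = 54.

54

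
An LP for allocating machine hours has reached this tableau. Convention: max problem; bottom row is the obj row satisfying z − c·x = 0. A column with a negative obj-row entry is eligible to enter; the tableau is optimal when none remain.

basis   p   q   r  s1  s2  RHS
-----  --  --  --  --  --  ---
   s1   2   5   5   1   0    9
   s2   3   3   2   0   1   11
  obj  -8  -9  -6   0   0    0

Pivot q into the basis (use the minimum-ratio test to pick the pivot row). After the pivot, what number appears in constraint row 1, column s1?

Ratio test on column q — row 1: 9/5 = 9/5; row 2: 11/3 = 11/3. Minimum is 9/5 at row 1 (s1 leaves); pivot element 5.
Divide row 1 by 5; eliminate column q from the other rows.
In the new row 1, the s1 entry is the old entry divided by the pivot: 1/5 = 1/5.

1/5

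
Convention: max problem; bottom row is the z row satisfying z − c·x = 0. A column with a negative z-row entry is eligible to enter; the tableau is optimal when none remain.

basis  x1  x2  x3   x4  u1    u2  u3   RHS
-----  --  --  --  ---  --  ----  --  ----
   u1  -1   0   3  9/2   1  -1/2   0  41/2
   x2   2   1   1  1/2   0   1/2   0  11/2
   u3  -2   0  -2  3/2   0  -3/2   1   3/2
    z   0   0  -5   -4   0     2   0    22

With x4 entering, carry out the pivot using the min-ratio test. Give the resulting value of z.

Ratio test on column x4 — row 1: (41/2)/(9/2) = 41/9; row 2: (11/2)/(1/2) = 11; row 3: (3/2)/(3/2) = 1. Minimum is 1 at row 3 (u3 leaves); pivot element 3/2.
Pivot on row 3; the z-row RHS becomes 22 − (-4)·1 = 26.

26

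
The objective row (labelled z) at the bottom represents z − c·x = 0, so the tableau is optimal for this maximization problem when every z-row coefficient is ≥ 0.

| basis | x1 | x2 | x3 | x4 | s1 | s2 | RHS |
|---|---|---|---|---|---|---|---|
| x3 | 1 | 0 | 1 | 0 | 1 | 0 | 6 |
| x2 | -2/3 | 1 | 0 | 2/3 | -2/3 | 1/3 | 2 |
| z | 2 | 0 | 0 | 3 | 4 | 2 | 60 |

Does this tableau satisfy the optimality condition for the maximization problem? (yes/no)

Every z-row coefficient is ≥ 0, so the tableau is optimal.

yes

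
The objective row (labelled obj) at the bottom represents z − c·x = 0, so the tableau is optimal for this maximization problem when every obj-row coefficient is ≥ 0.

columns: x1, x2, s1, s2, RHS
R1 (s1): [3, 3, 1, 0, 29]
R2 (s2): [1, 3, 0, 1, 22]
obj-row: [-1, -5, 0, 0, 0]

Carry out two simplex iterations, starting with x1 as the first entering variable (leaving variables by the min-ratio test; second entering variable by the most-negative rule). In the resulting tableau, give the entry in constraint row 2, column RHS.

37/6

Ratio test on column x1 — row 1: 29/3 = 29/3; row 2: 22/1 = 22. Minimum is 29/3 at row 1 (s1 leaves); pivot element 3.
Divide row 1 by 3; eliminate column x1 from the other rows.
Second iteration: most negative obj-row entry is -4 in column x2, so x2 enters.
Ratio test on column x2 — row 1: (29/3)/1 = 29/3; row 2: (37/3)/2 = 37/6. Minimum is 37/6 at row 2 (s2 leaves); pivot element 2.
Divide row 2 by 2; eliminate column x2 from the other rows.
After both pivots, the entry at constraint row 2, column RHS is 37/6.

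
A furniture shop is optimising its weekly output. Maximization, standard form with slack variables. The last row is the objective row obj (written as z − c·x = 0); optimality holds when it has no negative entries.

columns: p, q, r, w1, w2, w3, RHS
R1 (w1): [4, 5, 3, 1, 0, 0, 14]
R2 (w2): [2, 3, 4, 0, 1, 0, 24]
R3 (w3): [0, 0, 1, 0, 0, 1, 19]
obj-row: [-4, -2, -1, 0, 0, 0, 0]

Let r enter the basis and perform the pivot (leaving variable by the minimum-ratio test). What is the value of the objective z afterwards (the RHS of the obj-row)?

14/3

Ratio test on column r — row 1: 14/3 = 14/3; row 2: 24/4 = 6; row 3: 19/1 = 19. Minimum is 14/3 at row 1 (w1 leaves); pivot element 3.
Pivot on row 1; the obj-row RHS becomes 0 − (-1)·(14/3) = 14/3.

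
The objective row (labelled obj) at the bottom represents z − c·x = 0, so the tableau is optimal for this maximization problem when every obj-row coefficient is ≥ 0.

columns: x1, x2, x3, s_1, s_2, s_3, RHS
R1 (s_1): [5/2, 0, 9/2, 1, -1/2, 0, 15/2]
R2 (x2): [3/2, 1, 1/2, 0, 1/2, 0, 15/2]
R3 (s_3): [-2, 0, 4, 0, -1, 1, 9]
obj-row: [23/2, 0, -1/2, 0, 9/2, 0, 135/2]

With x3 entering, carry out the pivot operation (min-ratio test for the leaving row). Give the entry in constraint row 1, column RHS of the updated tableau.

Ratio test on column x3 — row 1: (15/2)/(9/2) = 5/3; row 2: (15/2)/(1/2) = 15; row 3: 9/4 = 9/4. Minimum is 5/3 at row 1 (s_1 leaves); pivot element 9/2.
Divide row 1 by 9/2; eliminate column x3 from the other rows.
In the new row 1, the RHS entry is the old entry divided by the pivot: (15/2)/(9/2) = 5/3.

5/3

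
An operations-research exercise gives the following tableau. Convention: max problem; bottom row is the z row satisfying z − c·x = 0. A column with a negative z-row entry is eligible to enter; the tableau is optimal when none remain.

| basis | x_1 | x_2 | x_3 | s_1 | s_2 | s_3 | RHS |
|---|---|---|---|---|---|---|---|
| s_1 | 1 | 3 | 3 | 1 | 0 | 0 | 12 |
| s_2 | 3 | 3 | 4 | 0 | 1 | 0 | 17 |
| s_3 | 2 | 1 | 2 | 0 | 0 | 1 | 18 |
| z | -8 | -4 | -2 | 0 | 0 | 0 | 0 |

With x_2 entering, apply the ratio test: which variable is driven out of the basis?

Column x_2 entries and ratios — s_1: 12/3 = 4; s_2: 17/3 = 17/3; s_3: 18/1 = 18.
Smallest ratio is 4 in the row of s_1, so s_1 leaves.

s_1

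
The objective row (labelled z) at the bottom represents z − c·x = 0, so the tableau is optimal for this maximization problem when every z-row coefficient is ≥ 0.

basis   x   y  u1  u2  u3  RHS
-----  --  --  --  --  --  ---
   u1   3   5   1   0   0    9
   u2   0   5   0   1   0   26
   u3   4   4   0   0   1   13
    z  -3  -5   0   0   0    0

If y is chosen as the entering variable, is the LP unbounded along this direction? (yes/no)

no

Column y has positive entries in row(s) 1, 2, 3, so the ratio test bounds it — not unbounded.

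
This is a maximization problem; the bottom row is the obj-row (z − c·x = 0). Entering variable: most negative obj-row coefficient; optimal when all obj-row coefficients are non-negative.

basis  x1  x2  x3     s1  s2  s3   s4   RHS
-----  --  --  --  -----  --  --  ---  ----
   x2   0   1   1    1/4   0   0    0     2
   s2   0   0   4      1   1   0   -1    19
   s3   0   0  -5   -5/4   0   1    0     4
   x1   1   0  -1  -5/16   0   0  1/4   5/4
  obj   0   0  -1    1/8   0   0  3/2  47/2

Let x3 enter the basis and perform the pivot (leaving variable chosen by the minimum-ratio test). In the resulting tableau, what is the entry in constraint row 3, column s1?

Ratio test on column x3 — row 1: 2/1 = 2; row 2: 19/4 = 19/4; row 3: entry -5 ≤ 0; row 4: entry -1 ≤ 0. Minimum is 2 at row 1 (x2 leaves); pivot element 1.
Divide row 1 by 1; eliminate column x3 from the other rows.
Row 3 update in column s1: -5/4 − (-5)·(1/4) = 0.

0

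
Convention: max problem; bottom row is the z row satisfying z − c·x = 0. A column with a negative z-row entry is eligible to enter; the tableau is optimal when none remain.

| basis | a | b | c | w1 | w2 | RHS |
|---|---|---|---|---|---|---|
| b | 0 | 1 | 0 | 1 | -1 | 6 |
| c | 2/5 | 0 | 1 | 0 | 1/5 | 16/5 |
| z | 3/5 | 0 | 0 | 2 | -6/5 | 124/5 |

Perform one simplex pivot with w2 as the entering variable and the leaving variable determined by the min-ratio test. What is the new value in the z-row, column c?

6

Ratio test on column w2 — row 1: entry -1 ≤ 0; row 2: (16/5)/(1/5) = 16. Minimum is 16 at row 2 (c leaves); pivot element 1/5.
Divide row 2 by 1/5; eliminate column w2 from the other rows.
z-row update in column c: 0 − (-6/5)·5 = 6.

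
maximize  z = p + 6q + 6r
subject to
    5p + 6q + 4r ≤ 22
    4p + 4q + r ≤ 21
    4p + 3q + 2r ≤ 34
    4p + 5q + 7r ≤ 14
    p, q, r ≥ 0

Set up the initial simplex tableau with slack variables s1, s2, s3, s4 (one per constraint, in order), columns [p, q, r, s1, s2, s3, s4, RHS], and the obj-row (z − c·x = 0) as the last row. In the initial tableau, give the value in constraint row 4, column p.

Constraint 4 has coefficient 4 on p.

4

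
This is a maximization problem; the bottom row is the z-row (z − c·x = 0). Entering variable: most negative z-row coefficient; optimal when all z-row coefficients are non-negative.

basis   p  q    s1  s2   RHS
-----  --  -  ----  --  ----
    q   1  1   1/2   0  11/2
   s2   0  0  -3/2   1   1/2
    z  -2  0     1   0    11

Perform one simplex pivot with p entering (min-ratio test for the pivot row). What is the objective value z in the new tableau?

22

Ratio test on column p — row 1: (11/2)/1 = 11/2; row 2: entry 0 ≤ 0. Minimum is 11/2 at row 1 (q leaves); pivot element 1.
Pivot on row 1; the z-row RHS becomes 11 − (-2)·(11/2) = 22.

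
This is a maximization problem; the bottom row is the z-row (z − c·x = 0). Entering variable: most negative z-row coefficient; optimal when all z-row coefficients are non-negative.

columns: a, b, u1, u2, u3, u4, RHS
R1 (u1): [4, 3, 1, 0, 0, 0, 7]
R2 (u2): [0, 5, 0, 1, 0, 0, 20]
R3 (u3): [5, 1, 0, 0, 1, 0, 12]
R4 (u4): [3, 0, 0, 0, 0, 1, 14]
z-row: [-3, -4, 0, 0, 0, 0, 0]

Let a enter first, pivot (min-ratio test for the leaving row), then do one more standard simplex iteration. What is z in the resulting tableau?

28/3

Ratio test on column a — row 1: 7/4 = 7/4; row 2: entry 0 ≤ 0; row 3: 12/5 = 12/5; row 4: 14/3 = 14/3. Minimum is 7/4 at row 1 (u1 leaves); pivot element 4.
Pivot on row 1; the z-row RHS becomes 0 − (-3)·(7/4) = 21/4.
Next entering variable (most negative z-row entry -7/4): b.
Ratio test on column b — row 1: (7/4)/(3/4) = 7/3; row 2: 20/5 = 4; row 3: entry -11/4 ≤ 0; row 4: entry -9/4 ≤ 0. Minimum is 7/3 at row 1 (a leaves); pivot element 3/4.
After the second pivot the z-row RHS is 21/4 − (-7/4)·(7/3) = 28/3.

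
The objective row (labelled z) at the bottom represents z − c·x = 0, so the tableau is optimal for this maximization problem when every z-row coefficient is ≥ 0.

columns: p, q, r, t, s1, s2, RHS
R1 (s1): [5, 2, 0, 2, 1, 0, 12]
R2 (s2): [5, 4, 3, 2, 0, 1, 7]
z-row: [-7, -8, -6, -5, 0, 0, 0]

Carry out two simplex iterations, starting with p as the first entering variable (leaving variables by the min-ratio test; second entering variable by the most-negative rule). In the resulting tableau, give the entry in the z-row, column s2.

2

Ratio test on column p — row 1: 12/5 = 12/5; row 2: 7/5 = 7/5. Minimum is 7/5 at row 2 (s2 leaves); pivot element 5.
Divide row 2 by 5; eliminate column p from the other rows.
Second iteration: most negative z-row entry is -12/5 in column q, so q enters.
Ratio test on column q — row 1: entry -2 ≤ 0; row 2: (7/5)/(4/5) = 7/4. Minimum is 7/4 at row 2 (p leaves); pivot element 4/5.
Divide row 2 by 4/5; eliminate column q from the other rows.
After both pivots, the entry at the z-row, column s2 is 2.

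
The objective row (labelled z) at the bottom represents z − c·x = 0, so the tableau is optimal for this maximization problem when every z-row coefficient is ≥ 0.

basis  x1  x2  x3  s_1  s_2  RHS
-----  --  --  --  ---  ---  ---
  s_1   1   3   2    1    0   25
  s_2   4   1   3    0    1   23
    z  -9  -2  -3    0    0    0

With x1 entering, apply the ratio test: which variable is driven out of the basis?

s_2

Column x1 entries and ratios — s_1: 25/1 = 25; s_2: 23/4 = 23/4.
Smallest ratio is 23/4 in the row of s_2, so s_2 leaves.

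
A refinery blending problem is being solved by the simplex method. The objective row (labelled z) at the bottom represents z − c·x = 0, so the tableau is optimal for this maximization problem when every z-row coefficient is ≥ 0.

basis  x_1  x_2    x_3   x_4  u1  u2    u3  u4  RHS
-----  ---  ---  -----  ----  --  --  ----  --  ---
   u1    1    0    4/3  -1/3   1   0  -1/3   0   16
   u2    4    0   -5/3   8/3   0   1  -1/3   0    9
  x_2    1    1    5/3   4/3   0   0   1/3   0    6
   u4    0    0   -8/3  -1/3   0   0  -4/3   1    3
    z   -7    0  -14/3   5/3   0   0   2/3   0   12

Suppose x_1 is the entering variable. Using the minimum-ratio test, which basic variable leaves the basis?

Column x_1 entries and ratios — u1: 16/1 = 16; u2: 9/4 = 9/4; x_2: 6/1 = 6; u4: 0 ≤ 0, skip.
Smallest ratio is 9/4 in the row of u2, so u2 leaves.

u2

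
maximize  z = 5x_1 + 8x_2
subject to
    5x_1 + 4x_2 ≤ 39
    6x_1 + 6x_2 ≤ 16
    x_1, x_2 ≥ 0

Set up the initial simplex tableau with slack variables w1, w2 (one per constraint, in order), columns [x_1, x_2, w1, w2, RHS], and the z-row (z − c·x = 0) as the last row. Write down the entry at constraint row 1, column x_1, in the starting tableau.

5

Constraint 1 has coefficient 5 on x_1.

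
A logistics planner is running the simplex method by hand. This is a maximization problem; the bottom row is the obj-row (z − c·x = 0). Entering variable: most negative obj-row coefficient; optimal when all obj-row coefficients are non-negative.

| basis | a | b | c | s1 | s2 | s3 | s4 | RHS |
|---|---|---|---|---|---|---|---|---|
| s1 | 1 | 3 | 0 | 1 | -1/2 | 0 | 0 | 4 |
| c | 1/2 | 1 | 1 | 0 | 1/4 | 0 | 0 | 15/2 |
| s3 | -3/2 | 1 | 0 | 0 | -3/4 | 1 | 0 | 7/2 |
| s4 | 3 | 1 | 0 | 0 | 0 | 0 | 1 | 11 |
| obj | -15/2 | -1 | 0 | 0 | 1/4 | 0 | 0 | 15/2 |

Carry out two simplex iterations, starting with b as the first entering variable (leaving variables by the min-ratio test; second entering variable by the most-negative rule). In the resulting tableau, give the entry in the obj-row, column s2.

17/32

Ratio test on column b — row 1: 4/3 = 4/3; row 2: (15/2)/1 = 15/2; row 3: (7/2)/1 = 7/2; row 4: 11/1 = 11. Minimum is 4/3 at row 1 (s1 leaves); pivot element 3.
Divide row 1 by 3; eliminate column b from the other rows.
Second iteration: most negative obj-row entry is -43/6 in column a, so a enters.
Ratio test on column a — row 1: (4/3)/(1/3) = 4; row 2: (37/6)/(1/6) = 37; row 3: entry -11/6 ≤ 0; row 4: (29/3)/(8/3) = 29/8. Minimum is 29/8 at row 4 (s4 leaves); pivot element 8/3.
Divide row 4 by 8/3; eliminate column a from the other rows.
After both pivots, the entry at the obj-row, column s2 is 17/32.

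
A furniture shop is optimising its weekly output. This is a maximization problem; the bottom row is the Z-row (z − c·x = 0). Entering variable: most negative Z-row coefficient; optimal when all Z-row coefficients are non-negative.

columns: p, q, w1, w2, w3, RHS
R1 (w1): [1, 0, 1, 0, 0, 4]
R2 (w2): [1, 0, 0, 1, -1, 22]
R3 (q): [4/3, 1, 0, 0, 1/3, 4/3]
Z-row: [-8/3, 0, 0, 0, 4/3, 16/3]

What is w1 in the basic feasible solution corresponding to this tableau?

w1 is basic (row 1); its value is the RHS of that row, 4.

4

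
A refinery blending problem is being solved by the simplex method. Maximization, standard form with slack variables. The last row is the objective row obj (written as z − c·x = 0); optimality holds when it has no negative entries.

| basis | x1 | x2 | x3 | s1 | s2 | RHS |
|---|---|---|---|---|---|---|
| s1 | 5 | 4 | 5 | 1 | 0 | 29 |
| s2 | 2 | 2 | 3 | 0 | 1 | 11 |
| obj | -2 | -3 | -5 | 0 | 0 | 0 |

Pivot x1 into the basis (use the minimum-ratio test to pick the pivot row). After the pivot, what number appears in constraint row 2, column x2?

1

Ratio test on column x1 — row 1: 29/5 = 29/5; row 2: 11/2 = 11/2. Minimum is 11/2 at row 2 (s2 leaves); pivot element 2.
Divide row 2 by 2; eliminate column x1 from the other rows.
In the new row 2, the x2 entry is the old entry divided by the pivot: 2/2 = 1.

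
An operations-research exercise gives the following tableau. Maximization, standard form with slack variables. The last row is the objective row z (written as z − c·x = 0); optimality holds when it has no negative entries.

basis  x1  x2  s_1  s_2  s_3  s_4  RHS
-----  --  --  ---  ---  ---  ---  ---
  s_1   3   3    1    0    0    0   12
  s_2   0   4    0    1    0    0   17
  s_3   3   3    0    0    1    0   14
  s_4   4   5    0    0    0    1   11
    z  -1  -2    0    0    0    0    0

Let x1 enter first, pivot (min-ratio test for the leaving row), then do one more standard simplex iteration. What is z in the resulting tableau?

22/5

Ratio test on column x1 — row 1: 12/3 = 4; row 2: entry 0 ≤ 0; row 3: 14/3 = 14/3; row 4: 11/4 = 11/4. Minimum is 11/4 at row 4 (s_4 leaves); pivot element 4.
Pivot on row 4; the z-row RHS becomes 0 − (-1)·(11/4) = 11/4.
Next entering variable (most negative z-row entry -3/4): x2.
Ratio test on column x2 — row 1: entry -3/4 ≤ 0; row 2: 17/4 = 17/4; row 3: entry -3/4 ≤ 0; row 4: (11/4)/(5/4) = 11/5. Minimum is 11/5 at row 4 (x1 leaves); pivot element 5/4.
After the second pivot the z-row RHS is 11/4 − (-3/4)·(11/5) = 22/5.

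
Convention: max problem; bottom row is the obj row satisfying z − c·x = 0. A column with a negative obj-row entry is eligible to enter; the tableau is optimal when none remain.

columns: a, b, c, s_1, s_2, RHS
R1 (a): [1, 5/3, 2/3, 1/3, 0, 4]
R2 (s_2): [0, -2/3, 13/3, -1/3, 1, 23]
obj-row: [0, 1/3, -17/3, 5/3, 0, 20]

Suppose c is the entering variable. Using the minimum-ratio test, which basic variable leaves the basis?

s_2

Column c entries and ratios — a: 4/(2/3) = 6; s_2: 23/(13/3) = 69/13.
Smallest ratio is 69/13 in the row of s_2, so s_2 leaves.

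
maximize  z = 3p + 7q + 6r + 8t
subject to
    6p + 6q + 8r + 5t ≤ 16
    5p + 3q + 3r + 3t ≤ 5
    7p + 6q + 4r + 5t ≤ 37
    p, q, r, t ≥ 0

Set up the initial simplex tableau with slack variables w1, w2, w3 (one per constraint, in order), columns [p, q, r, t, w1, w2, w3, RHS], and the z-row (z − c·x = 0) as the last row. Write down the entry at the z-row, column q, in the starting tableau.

The z-row carries the negated objective coefficients: the q entry is -7.

-7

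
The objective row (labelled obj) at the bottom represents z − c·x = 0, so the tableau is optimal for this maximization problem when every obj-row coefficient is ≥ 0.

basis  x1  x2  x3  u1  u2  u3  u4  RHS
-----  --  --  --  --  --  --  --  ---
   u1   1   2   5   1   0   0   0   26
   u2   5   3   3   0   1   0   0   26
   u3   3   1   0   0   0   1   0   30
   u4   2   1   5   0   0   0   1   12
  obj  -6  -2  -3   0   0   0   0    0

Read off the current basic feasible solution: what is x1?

0

x1 is not in the basis, so in the current basic feasible solution x1 = 0.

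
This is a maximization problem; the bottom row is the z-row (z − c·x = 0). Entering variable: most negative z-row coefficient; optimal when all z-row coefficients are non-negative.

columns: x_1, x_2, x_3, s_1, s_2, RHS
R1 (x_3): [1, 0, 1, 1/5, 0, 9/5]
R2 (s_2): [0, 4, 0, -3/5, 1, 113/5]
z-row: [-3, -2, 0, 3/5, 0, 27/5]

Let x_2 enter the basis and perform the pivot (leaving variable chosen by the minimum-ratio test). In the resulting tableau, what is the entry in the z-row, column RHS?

Ratio test on column x_2 — row 1: entry 0 ≤ 0; row 2: (113/5)/4 = 113/20. Minimum is 113/20 at row 2 (s_2 leaves); pivot element 4.
Divide row 2 by 4; eliminate column x_2 from the other rows.
z-row update in column RHS: 27/5 − (-2)·(113/20) = 167/10.

167/10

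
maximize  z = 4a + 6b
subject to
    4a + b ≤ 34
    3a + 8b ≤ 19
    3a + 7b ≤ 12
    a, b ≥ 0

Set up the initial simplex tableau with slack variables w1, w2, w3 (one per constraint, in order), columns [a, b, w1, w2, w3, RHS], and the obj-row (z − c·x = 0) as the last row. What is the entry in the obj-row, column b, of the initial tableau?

-6

The obj-row carries the negated objective coefficients: the b entry is -6.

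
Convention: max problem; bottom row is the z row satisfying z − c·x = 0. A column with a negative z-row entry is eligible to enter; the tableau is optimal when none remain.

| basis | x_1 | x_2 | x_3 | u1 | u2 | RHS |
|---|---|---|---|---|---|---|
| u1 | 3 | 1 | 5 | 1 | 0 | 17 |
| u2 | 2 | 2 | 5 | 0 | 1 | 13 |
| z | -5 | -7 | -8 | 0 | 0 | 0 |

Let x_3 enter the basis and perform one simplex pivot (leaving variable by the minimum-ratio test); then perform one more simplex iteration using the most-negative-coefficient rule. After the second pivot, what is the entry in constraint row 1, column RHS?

Ratio test on column x_3 — row 1: 17/5 = 17/5; row 2: 13/5 = 13/5. Minimum is 13/5 at row 2 (u2 leaves); pivot element 5.
Divide row 2 by 5; eliminate column x_3 from the other rows.
Second iteration: most negative z-row entry is -19/5 in column x_2, so x_2 enters.
Ratio test on column x_2 — row 1: entry -1 ≤ 0; row 2: (13/5)/(2/5) = 13/2. Minimum is 13/2 at row 2 (x_3 leaves); pivot element 2/5.
Divide row 2 by 2/5; eliminate column x_2 from the other rows.
After both pivots, the entry at constraint row 1, column RHS is 21/2.

21/2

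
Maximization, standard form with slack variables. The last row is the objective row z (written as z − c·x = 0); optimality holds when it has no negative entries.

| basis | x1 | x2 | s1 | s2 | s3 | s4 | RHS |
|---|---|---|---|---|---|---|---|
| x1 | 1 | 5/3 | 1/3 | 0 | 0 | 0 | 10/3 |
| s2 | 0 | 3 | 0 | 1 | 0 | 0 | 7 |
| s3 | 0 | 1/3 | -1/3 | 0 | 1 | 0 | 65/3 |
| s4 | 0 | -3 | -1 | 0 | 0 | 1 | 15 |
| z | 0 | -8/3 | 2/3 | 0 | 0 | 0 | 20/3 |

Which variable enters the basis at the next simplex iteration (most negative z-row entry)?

x2

Negative z-row entries: x2: -8/3.
The most negative is -8/3 in column x2, so x2 enters.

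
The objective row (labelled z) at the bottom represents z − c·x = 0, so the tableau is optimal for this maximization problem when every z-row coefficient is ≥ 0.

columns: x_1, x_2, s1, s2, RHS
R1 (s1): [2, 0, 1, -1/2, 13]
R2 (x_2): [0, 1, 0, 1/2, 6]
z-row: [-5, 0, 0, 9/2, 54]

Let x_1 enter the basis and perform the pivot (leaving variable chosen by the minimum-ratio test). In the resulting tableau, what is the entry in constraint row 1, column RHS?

13/2

Ratio test on column x_1 — row 1: 13/2 = 13/2; row 2: entry 0 ≤ 0. Minimum is 13/2 at row 1 (s1 leaves); pivot element 2.
Divide row 1 by 2; eliminate column x_1 from the other rows.
In the new row 1, the RHS entry is the old entry divided by the pivot: 13/2 = 13/2.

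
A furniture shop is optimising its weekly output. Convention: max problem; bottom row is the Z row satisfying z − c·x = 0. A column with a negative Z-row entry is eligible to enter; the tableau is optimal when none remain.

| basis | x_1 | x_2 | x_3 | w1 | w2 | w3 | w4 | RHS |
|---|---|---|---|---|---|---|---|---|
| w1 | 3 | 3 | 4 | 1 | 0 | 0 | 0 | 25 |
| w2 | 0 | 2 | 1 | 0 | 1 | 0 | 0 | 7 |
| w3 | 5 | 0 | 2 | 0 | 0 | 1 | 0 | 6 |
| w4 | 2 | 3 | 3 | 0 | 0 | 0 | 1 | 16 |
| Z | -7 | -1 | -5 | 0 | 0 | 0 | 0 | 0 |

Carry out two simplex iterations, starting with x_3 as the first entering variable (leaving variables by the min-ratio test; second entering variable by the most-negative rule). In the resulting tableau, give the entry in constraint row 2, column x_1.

-5/4

Ratio test on column x_3 — row 1: 25/4 = 25/4; row 2: 7/1 = 7; row 3: 6/2 = 3; row 4: 16/3 = 16/3. Minimum is 3 at row 3 (w3 leaves); pivot element 2.
Divide row 3 by 2; eliminate column x_3 from the other rows.
Second iteration: most negative Z-row entry is -1 in column x_2, so x_2 enters.
Ratio test on column x_2 — row 1: 13/3 = 13/3; row 2: 4/2 = 2; row 3: entry 0 ≤ 0; row 4: 7/3 = 7/3. Minimum is 2 at row 2 (w2 leaves); pivot element 2.
Divide row 2 by 2; eliminate column x_2 from the other rows.
After both pivots, the entry at constraint row 2, column x_1 is -5/4.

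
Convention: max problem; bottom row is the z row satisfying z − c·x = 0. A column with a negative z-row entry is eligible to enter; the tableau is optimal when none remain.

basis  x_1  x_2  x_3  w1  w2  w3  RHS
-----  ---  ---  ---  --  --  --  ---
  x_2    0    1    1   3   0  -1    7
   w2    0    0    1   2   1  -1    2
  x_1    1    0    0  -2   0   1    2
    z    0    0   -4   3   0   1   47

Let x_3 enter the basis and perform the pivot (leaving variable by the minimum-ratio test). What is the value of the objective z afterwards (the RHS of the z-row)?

55

Ratio test on column x_3 — row 1: 7/1 = 7; row 2: 2/1 = 2; row 3: entry 0 ≤ 0. Minimum is 2 at row 2 (w2 leaves); pivot element 1.
Pivot on row 2; the z-row RHS becomes 47 − (-4)·2 = 55.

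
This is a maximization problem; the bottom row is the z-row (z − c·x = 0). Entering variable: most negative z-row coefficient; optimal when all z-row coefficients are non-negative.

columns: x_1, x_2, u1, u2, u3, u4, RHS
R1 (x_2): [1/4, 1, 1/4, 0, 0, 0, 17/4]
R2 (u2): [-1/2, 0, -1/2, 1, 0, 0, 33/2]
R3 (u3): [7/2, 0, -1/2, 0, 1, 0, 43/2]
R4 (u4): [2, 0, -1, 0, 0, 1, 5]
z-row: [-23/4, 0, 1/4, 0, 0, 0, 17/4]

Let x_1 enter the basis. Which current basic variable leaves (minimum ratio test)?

Column x_1 entries and ratios — x_2: (17/4)/(1/4) = 17; u2: -1/2 ≤ 0, skip; u3: (43/2)/(7/2) = 43/7; u4: 5/2 = 5/2.
Smallest ratio is 5/2 in the row of u4, so u4 leaves.

u4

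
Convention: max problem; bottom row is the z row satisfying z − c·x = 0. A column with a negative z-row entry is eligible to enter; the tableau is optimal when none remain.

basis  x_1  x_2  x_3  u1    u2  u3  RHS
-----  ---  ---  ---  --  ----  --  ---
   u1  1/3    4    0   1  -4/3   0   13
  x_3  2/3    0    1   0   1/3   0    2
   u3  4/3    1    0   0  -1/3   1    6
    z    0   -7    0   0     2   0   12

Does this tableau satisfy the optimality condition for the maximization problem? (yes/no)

no

The z-row has a negative entry -7 in column x_2, so it is not optimal.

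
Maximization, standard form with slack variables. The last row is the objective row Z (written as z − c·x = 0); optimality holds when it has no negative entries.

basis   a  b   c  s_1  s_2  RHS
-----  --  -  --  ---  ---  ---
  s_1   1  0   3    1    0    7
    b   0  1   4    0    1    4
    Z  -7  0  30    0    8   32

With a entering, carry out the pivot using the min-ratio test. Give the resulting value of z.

81

Ratio test on column a — row 1: 7/1 = 7; row 2: entry 0 ≤ 0. Minimum is 7 at row 1 (s_1 leaves); pivot element 1.
Pivot on row 1; the Z-row RHS becomes 32 − (-7)·7 = 81.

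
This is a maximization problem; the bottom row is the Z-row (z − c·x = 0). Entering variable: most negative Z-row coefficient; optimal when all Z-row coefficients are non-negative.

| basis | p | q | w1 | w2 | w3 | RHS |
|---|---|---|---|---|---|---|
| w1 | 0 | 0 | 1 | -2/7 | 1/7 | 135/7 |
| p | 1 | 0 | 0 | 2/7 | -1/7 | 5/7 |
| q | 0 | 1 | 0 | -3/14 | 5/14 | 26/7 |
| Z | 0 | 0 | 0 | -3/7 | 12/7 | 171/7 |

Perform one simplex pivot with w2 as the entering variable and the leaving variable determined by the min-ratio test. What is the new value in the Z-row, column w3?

3/2

Ratio test on column w2 — row 1: entry -2/7 ≤ 0; row 2: (5/7)/(2/7) = 5/2; row 3: entry -3/14 ≤ 0. Minimum is 5/2 at row 2 (p leaves); pivot element 2/7.
Divide row 2 by 2/7; eliminate column w2 from the other rows.
Z-row update in column w3: 12/7 − (-3/7)·(-1/2) = 3/2.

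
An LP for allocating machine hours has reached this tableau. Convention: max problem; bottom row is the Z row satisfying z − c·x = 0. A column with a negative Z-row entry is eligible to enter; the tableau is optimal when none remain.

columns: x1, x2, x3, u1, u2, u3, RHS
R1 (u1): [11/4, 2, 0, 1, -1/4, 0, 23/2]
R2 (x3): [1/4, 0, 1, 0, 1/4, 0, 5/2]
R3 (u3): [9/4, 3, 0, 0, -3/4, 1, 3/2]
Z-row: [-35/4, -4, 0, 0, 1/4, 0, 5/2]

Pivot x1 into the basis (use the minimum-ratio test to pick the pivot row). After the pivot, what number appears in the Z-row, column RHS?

25/3

Ratio test on column x1 — row 1: (23/2)/(11/4) = 46/11; row 2: (5/2)/(1/4) = 10; row 3: (3/2)/(9/4) = 2/3. Minimum is 2/3 at row 3 (u3 leaves); pivot element 9/4.
Divide row 3 by 9/4; eliminate column x1 from the other rows.
Z-row update in column RHS: 5/2 − (-35/4)·(2/3) = 25/3.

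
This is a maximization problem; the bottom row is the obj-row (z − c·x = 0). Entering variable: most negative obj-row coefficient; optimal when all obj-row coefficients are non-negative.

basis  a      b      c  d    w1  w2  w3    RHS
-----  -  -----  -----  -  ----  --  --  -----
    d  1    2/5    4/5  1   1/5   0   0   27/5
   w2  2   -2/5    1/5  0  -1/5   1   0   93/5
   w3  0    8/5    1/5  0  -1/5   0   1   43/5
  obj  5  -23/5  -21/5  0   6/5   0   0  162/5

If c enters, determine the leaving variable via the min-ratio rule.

d

Column c entries and ratios — d: (27/5)/(4/5) = 27/4; w2: (93/5)/(1/5) = 93; w3: (43/5)/(1/5) = 43.
Smallest ratio is 27/4 in the row of d, so d leaves.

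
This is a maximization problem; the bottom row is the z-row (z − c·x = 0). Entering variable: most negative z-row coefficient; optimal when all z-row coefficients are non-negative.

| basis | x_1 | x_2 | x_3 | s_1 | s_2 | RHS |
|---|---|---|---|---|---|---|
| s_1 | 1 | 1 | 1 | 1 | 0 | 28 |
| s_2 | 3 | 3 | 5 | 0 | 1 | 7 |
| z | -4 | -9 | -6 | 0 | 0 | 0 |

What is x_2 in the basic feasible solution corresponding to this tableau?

0

x_2 is not in the basis, so in the current basic feasible solution x_2 = 0.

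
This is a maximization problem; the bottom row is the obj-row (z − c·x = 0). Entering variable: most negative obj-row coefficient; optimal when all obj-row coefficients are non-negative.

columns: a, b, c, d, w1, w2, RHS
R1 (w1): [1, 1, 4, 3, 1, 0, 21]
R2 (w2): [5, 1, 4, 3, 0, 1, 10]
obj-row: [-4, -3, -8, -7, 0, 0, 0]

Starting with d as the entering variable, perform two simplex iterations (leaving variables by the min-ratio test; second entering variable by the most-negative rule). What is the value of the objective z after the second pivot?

30

Ratio test on column d — row 1: 21/3 = 7; row 2: 10/3 = 10/3. Minimum is 10/3 at row 2 (w2 leaves); pivot element 3.
Pivot on row 2; the obj-row RHS becomes 0 − (-7)·(10/3) = 70/3.
Next entering variable (most negative obj-row entry -2/3): b.
Ratio test on column b — row 1: entry 0 ≤ 0; row 2: (10/3)/(1/3) = 10. Minimum is 10 at row 2 (d leaves); pivot element 1/3.
After the second pivot the obj-row RHS is 70/3 − (-2/3)·10 = 30.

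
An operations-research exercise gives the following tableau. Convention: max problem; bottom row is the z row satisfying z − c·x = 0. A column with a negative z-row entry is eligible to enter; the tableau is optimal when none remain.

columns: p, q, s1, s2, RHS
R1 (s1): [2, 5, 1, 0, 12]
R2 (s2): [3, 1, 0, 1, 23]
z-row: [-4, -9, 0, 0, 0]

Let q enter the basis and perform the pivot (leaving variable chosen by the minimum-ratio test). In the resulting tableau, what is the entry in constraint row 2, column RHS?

103/5

Ratio test on column q — row 1: 12/5 = 12/5; row 2: 23/1 = 23. Minimum is 12/5 at row 1 (s1 leaves); pivot element 5.
Divide row 1 by 5; eliminate column q from the other rows.
Row 2 update in column RHS: 23 − 1·(12/5) = 103/5.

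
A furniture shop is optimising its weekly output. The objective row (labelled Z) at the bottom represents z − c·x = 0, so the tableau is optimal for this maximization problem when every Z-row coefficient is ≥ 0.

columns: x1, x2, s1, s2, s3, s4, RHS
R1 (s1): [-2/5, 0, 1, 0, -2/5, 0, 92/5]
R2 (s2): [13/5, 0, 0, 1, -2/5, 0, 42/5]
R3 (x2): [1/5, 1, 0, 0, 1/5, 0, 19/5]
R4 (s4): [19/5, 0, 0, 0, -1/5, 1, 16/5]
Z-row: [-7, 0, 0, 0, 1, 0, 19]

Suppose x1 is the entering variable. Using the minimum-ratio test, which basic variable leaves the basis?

s4

Column x1 entries and ratios — s1: -2/5 ≤ 0, skip; s2: (42/5)/(13/5) = 42/13; x2: (19/5)/(1/5) = 19; s4: (16/5)/(19/5) = 16/19.
Smallest ratio is 16/19 in the row of s4, so s4 leaves.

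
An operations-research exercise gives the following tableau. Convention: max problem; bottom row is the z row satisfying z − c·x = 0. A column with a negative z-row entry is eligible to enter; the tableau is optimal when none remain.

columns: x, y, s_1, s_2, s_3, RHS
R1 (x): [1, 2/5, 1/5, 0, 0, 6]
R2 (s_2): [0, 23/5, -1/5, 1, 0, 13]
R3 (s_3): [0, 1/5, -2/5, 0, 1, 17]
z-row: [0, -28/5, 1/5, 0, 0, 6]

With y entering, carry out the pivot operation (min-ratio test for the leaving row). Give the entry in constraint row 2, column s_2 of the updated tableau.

5/23

Ratio test on column y — row 1: 6/(2/5) = 15; row 2: 13/(23/5) = 65/23; row 3: 17/(1/5) = 85. Minimum is 65/23 at row 2 (s_2 leaves); pivot element 23/5.
Divide row 2 by 23/5; eliminate column y from the other rows.
In the new row 2, the s_2 entry is the old entry divided by the pivot: 1/(23/5) = 5/23.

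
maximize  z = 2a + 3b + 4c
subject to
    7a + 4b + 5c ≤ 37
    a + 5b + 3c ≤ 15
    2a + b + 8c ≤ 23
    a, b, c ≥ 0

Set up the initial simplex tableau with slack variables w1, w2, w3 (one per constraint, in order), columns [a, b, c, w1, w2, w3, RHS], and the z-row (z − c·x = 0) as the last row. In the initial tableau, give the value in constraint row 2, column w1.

0

Slack w1 belongs to constraint 1; its column is the unit vector e_1, so the entry in row 2 is 0.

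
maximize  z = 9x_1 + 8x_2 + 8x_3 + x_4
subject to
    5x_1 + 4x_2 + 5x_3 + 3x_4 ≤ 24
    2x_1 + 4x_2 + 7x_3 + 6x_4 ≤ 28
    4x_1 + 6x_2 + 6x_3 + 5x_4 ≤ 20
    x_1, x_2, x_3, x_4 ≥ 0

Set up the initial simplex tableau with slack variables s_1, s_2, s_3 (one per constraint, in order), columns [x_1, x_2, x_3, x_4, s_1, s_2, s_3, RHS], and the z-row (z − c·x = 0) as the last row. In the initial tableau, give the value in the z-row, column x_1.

-9

The z-row carries the negated objective coefficients: the x_1 entry is -9.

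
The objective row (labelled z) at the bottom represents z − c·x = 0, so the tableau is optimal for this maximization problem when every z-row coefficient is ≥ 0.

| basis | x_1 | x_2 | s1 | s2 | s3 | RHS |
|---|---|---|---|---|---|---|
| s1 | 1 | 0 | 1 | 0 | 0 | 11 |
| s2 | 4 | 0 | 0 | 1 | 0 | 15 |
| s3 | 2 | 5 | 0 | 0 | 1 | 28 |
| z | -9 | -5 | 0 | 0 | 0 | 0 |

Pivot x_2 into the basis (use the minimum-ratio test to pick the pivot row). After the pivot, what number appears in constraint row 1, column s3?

0

Ratio test on column x_2 — row 1: entry 0 ≤ 0; row 2: entry 0 ≤ 0; row 3: 28/5 = 28/5. Minimum is 28/5 at row 3 (s3 leaves); pivot element 5.
Divide row 3 by 5; eliminate column x_2 from the other rows.
Row 1 update in column s3: 0 − 0·(1/5) = 0.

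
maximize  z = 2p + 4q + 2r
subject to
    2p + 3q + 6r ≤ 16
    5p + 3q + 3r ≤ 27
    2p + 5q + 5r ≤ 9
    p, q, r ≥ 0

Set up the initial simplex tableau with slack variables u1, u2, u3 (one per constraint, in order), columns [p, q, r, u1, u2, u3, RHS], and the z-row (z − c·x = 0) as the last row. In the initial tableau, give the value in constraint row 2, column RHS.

27

The RHS of constraint 2 is b_2 = 27.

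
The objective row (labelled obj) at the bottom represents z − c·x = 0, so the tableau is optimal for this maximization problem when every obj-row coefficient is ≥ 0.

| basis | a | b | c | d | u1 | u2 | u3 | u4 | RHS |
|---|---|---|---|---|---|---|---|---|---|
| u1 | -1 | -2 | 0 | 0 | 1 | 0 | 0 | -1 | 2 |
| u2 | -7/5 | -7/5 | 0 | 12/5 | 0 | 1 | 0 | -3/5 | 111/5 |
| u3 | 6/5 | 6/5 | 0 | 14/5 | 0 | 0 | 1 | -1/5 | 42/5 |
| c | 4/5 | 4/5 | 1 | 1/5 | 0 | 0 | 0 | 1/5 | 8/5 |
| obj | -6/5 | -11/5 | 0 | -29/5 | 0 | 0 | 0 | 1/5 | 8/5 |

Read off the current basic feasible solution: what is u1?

2

u1 is basic (row 1); its value is the RHS of that row, 2.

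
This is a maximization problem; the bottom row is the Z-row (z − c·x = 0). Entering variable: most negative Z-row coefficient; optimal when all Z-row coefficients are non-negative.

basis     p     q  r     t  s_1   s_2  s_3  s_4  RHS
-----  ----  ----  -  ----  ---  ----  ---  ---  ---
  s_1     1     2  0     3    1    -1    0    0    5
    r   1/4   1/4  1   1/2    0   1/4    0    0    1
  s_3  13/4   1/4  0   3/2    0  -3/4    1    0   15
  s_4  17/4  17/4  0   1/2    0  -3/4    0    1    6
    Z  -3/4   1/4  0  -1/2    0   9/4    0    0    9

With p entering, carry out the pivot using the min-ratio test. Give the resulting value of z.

Ratio test on column p — row 1: 5/1 = 5; row 2: 1/(1/4) = 4; row 3: 15/(13/4) = 60/13; row 4: 6/(17/4) = 24/17. Minimum is 24/17 at row 4 (s_4 leaves); pivot element 17/4.
Pivot on row 4; the Z-row RHS becomes 9 − (-3/4)·(24/17) = 171/17.

171/17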